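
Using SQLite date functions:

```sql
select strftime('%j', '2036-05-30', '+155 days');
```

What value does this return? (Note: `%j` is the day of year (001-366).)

306

First apply '+155 days': 2036-05-30 → 2036-11-01.
Day-of-year for 2036-11-01: days since 2036-01-01 inclusive = 306, zero-padded to 306.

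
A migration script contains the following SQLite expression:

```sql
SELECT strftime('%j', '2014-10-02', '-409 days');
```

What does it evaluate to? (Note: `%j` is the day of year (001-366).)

First apply '-409 days': 2014-10-02 → 2013-08-19.
Day-of-year for 2013-08-19: days since 2013-01-01 inclusive = 231, zero-padded to 231.

231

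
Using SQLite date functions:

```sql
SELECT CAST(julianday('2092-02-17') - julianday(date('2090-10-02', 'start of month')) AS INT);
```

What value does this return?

`start of month` rewinds 2090-10-02 to 2090-10-01.
30 days remain in October 2090 after the 1st (31 − 1).
Full months from November 2090 through January 2092 contribute their day counts.
Then 17 days into February 2092.
Total: 30 + 30 + 31 + 31 + 28 + 31 + 30 + 31 + 30 + 31 + 31 + 30 + 31 + 30 + 31 + 31 + 17 = 504.

504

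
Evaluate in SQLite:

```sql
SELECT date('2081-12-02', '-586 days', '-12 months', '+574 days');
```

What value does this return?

2080-11-19

Applying '-586 days' to 2081-12-02: counting 586 days back gives 2080-04-25.
Adding -12 months to 2080-04-25 gives 2079-04-25.
Applying '+574 days' to 2079-04-25: counting 574 days forward gives 2080-11-19.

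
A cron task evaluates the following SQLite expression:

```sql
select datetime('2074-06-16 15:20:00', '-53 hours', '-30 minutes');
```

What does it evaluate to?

-53 hours from 2074-06-16 15:20:00 is 2074-06-14 10:20:00 (crosses midnight).
-30 minutes from 2074-06-14 10:20:00 is 2074-06-14 09:50:00.

2074-06-14 09:50:00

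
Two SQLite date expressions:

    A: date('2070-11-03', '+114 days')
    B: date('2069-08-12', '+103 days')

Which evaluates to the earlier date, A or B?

B

A = 2071-02-25.
B = 2069-11-23.
B is earlier.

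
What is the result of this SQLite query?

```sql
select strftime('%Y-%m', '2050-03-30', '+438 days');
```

First apply '+438 days': 2050-03-30 → 2051-06-11.
`%Y-%m` extracts the year-month: 2051-06.

2051-06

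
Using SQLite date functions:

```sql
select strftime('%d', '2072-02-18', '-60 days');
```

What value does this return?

20

First apply '-60 days': 2072-02-18 → 2071-12-20.
`%d` extracts the 2-digit day of month: 20.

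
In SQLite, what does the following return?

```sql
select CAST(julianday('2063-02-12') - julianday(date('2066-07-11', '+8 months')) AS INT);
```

Adding +8 months to 2066-07-11 gives 2067-03-11.
16 days remain in February 2063 after the 12th (28 − 12).
Full months from March 2063 through February 2067 contribute their day counts.
Then 11 days into March 2067.
Total: 16 + 31 + 30 + 31 + 30 + 31 + 31 + 30 + 31 + 30 + 31 + 31 + 29 + 31 + 30 + 31 + 30 + 31 + 31 + 30 + 31 + 30 + 31 + 31 + 28 + 31 + 30 + 31 + 30 + 31 + 31 + 30 + 31 + 30 + 31 + 31 + 28 + 31 + 30 + 31 + 30 + 31 + 31 + 30 + 31 + 30 + 31 + 31 + 28 + 11 = 1488.
The subtraction is earlier − later, so the result is −1488 → -1488.

-1488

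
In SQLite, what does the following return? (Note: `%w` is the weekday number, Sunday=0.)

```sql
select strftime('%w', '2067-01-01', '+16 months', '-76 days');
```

3

First apply '+16 months', '-76 days': 2067-01-01 → 2068-02-15.
2068-02-15 is a Wednesday; with Sunday=0 that is 3.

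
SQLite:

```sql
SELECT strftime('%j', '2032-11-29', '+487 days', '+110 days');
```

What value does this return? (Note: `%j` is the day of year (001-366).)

First apply '+487 days', '+110 days': 2032-11-29 → 2034-07-19.
Day-of-year for 2034-07-19: days since 2034-01-01 inclusive = 200, zero-padded to 200.

200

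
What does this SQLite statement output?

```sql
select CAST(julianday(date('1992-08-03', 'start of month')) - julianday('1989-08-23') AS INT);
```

`start of month` rewinds 1992-08-03 to 1992-08-01.
8 days remain in August 1989 after the 23rd (31 − 23).
Full months from September 1989 through July 1992 contribute their day counts.
Then 1 day into August 1992.
Total: 8 + 30 + 31 + 30 + 31 + 31 + 28 + 31 + 30 + 31 + 30 + 31 + 31 + 30 + 31 + 30 + 31 + 31 + 28 + 31 + 30 + 31 + 30 + 31 + 31 + 30 + 31 + 30 + 31 + 31 + 29 + 31 + 30 + 31 + 30 + 31 + 1 = 1074.

1074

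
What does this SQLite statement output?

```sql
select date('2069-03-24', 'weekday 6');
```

`weekday 6` advances to the next Saturday; 2069-03-24 is a Sunday, so it moves forward to 2069-03-30.

2069-03-30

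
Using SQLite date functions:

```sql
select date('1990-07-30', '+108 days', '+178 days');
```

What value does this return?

1991-05-12

Applying '+108 days' to 1990-07-30: counting 108 days forward gives 1990-11-15.
Applying '+178 days' to 1990-11-15: counting 178 days forward gives 1991-05-12.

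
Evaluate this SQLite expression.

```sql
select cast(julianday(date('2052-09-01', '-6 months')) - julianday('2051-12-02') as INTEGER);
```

Adding -6 months to 2052-09-01 gives 2052-03-01.
29 days remain in December 2051 after the 2nd (31 − 2).
January 2052: 31 days.
February 2052: 29 days (leap year).
Then 1 day into March 2052.
Total: 29 + 31 + 29 + 1 = 90.

90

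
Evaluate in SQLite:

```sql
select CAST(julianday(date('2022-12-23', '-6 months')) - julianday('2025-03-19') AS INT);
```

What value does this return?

Adding -6 months to 2022-12-23 gives 2022-06-23.
7 days remain in June 2022 after the 23rd (30 − 23).
Full months from July 2022 through February 2025 contribute their day counts.
Then 19 days into March 2025.
Total: 7 + 31 + 31 + 30 + 31 + 30 + 31 + 31 + 28 + 31 + 30 + 31 + 30 + 31 + 31 + 30 + 31 + 30 + 31 + 31 + 29 + 31 + 30 + 31 + 30 + 31 + 31 + 30 + 31 + 30 + 31 + 31 + 28 + 19 = 1000.
The subtraction is earlier − later, so the result is −1000 → -1000.

-1000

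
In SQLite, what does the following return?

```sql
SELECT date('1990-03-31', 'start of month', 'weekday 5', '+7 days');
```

1990-03-09

`start of month` rewinds 1990-03-31 to 1990-03-01.
`weekday 5` advances to the next Friday; 1990-03-01 is a Thursday, so it moves forward to 1990-03-02.
Advancing 7 more days within March lands on 1990-03-09.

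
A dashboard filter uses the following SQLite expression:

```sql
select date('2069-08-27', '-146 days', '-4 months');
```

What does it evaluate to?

Applying '-146 days' to 2069-08-27: counting 146 days back gives 2069-04-03.
Adding -4 months to 2069-04-03 gives 2068-12-03.

2068-12-03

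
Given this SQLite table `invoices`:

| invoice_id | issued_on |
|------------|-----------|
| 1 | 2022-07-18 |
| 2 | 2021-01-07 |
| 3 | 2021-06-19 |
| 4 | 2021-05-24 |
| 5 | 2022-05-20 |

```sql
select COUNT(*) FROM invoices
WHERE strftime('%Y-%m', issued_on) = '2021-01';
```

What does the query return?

Rows with year-month 2021-01: 2021-01-07 → 1.

1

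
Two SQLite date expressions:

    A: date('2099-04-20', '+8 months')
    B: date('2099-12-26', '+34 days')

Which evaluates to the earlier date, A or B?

A

A = 2099-12-20.
B = 2100-01-29.
A is earlier.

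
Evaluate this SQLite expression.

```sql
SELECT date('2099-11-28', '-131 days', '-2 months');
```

Applying '-131 days' to 2099-11-28: counting 131 days back gives 2099-07-20.
Adding -2 months to 2099-07-20 gives 2099-05-20.

2099-05-20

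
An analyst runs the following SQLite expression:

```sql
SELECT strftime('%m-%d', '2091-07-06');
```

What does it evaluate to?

07-06

`%m-%d` extracts the month-day: 07-06.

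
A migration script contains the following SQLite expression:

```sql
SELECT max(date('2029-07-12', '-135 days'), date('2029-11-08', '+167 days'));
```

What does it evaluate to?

2030-04-24

date('2029-07-12', '-135 days') → 2029-02-27.
date('2029-11-08', '+167 days') → 2030-04-24.
Later of the two is 2030-04-24.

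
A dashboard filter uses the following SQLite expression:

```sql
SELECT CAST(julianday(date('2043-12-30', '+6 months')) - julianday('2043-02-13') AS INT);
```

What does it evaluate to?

Adding +6 months to 2043-12-30 gives 2044-06-30.
15 days remain in February 2043 after the 13th (28 − 13).
Full months from March 2043 through May 2044 contribute their day counts.
Then 30 days into June 2044.
Total: 15 + 31 + 30 + 31 + 30 + 31 + 31 + 30 + 31 + 30 + 31 + 31 + 29 + 31 + 30 + 31 + 30 = 503.

503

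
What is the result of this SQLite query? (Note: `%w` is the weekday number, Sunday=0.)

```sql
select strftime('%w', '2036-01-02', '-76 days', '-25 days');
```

0

First apply '-76 days', '-25 days': 2036-01-02 → 2035-09-23.
2035-09-23 is a Sunday; with Sunday=0 that is 0.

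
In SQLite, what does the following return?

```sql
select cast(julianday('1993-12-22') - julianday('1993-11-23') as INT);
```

29

7 days remain in November 1993 after the 23rd (30 − 23).
Then 22 days into December 1993.
Total: 7 + 22 = 29.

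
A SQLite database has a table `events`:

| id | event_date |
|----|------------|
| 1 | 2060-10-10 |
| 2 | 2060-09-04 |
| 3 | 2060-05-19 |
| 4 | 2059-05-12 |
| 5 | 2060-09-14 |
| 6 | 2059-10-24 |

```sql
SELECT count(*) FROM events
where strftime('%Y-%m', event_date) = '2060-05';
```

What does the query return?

1

Rows with year-month 2060-05: 2060-05-19 → 1.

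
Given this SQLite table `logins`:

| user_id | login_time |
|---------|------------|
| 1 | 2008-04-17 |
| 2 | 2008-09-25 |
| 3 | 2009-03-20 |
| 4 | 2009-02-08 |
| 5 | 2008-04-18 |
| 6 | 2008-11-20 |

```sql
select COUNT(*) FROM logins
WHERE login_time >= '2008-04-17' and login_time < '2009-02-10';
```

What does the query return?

5

Rows in [2008-04-17, 2009-02-10): 2008-04-17, 2008-09-25, 2009-02-08, 2008-04-18, 2008-11-20 → 5 rows.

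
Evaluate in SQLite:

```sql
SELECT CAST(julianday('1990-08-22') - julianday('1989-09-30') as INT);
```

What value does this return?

326

0 days remain in September 1989 after the 30th (30 − 30).
Full months from October 1989 through July 1990 contribute their day counts.
Then 22 days into August 1990.
Total: 0 + 31 + 30 + 31 + 31 + 28 + 31 + 30 + 31 + 30 + 31 + 22 = 326.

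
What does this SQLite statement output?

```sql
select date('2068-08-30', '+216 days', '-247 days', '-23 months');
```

2066-08-30

Applying '+216 days' to 2068-08-30: counting 216 days forward gives 2069-04-03.
Applying '-247 days' to 2069-04-03: counting 247 days back gives 2068-07-30.
Adding -23 months to 2068-07-30 gives 2066-08-30.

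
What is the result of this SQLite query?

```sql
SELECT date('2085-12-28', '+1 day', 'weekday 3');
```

Advancing 1 more day within December lands on 2085-12-29.
`weekday 3` advances to the next Wednesday; 2085-12-29 is a Saturday, so it moves forward to 2086-01-02.

2086-01-02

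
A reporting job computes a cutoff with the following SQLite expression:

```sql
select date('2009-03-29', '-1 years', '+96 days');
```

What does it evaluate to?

2008-07-03

Adding -1 year to 2009-03-29 gives 2008-03-29.
Applying '+96 days' to 2008-03-29: counting 96 days forward gives 2008-07-03.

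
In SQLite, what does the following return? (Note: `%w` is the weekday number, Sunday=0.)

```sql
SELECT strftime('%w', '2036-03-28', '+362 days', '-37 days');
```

1

First apply '+362 days', '-37 days': 2036-03-28 → 2037-02-16.
2037-02-16 is a Monday; with Sunday=0 that is 1.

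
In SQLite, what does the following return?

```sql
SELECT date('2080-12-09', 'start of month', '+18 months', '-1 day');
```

2082-05-31

`start of month` rewinds 2080-12-09 to 2080-12-01.
Adding +18 months to 2080-12-01 gives 2082-06-01.
Going back 1 day from 2082-06-01 reaches 2082-05-31 (last day of May, 31 days).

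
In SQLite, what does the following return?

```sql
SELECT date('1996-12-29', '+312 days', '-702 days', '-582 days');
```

Applying '+312 days' to 1996-12-29: counting 312 days forward gives 1997-11-06.
Applying '-702 days' to 1997-11-06: counting 702 days back gives 1995-12-05.
Applying '-582 days' to 1995-12-05: counting 582 days back gives 1994-05-02.

1994-05-02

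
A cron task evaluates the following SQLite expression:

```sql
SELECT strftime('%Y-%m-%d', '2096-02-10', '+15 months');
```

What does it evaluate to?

2097-05-10

First apply '+15 months': 2096-02-10 → 2097-05-10.
`%Y-%m-%d` extracts the ISO date: 2097-05-10.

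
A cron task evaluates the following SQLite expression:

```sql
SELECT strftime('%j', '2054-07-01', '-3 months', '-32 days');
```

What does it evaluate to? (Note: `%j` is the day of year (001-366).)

059

First apply '-3 months', '-32 days': 2054-07-01 → 2054-02-28.
Day-of-year for 2054-02-28: days since 2054-01-01 inclusive = 59, zero-padded to 059.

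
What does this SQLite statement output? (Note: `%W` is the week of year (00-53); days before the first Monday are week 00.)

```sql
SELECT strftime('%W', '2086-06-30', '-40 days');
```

20

First apply '-40 days': 2086-06-30 → 2086-05-21.
2086-05-21 is a Tuesday. SQLite's %W counts Mondays since the year started; the result is 20.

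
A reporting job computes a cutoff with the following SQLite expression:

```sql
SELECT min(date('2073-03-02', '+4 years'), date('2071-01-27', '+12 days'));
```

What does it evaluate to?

2071-02-08

date('2073-03-02', '+4 years') → 2077-03-02.
date('2071-01-27', '+12 days') → 2071-02-08.
Earlier of the two is 2071-02-08.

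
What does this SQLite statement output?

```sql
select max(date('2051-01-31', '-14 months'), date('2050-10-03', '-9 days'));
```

date('2051-01-31', '-14 months') → 2049-12-01.
date('2050-10-03', '-9 days') → 2050-09-24.
Later of the two is 2050-09-24.

2050-09-24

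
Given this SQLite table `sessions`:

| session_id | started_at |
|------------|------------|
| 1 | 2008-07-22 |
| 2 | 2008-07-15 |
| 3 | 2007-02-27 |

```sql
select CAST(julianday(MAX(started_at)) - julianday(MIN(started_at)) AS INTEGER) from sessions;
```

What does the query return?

MIN = 2007-02-27, MAX = 2008-07-22.
1 day remains in February 2007 after the 27th (28 − 27).
Full months from March 2007 through June 2008 contribute their day counts.
Then 22 days into July 2008.
Total: 1 + 31 + 30 + 31 + 30 + 31 + 31 + 30 + 31 + 30 + 31 + 31 + 29 + 31 + 30 + 31 + 30 + 22 = 511.

511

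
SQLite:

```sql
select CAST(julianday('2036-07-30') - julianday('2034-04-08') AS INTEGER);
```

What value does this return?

844

22 days remain in April 2034 after the 8th (30 − 8).
Full months from May 2034 through June 2036 contribute their day counts.
Then 30 days into July 2036.
Total: 22 + 31 + 30 + 31 + 31 + 30 + 31 + 30 + 31 + 31 + 28 + 31 + 30 + 31 + 30 + 31 + 31 + 30 + 31 + 30 + 31 + 31 + 29 + 31 + 30 + 31 + 30 + 30 = 844.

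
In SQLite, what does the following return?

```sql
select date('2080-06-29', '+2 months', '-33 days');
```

2080-07-27

Adding +2 months to 2080-06-29 gives 2080-08-29.
Going back 29 days from 2080-08-29 reaches 2080-07-31 (last day of July, 31 days).
Going back 4 days within July lands on 2080-07-27.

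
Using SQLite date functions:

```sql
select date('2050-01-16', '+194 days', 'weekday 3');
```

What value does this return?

2050-08-03

Applying '+194 days' to 2050-01-16: counting 194 days forward gives 2050-07-29.
`weekday 3` advances to the next Wednesday; 2050-07-29 is a Friday, so it moves forward to 2050-08-03.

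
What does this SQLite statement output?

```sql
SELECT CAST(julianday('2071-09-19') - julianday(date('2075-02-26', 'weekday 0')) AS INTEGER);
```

`weekday 0` advances to the next Sunday; 2075-02-26 is a Tuesday, so it moves forward to 2075-03-03.
11 days remain in September 2071 after the 19th (30 − 19).
Full months from October 2071 through February 2075 contribute their day counts.
Then 3 days into March 2075.
Total: 11 + 31 + 30 + 31 + 31 + 29 + 31 + 30 + 31 + 30 + 31 + 31 + 30 + 31 + 30 + 31 + 31 + 28 + 31 + 30 + 31 + 30 + 31 + 31 + 30 + 31 + 30 + 31 + 31 + 28 + 31 + 30 + 31 + 30 + 31 + 31 + 30 + 31 + 30 + 31 + 31 + 28 + 3 = 1261.
The subtraction is earlier − later, so the result is −1261 → -1261.

-1261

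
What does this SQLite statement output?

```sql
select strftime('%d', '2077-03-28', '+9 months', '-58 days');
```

First apply '+9 months', '-58 days': 2077-03-28 → 2077-10-31.
`%d` extracts the 2-digit day of month: 31.

31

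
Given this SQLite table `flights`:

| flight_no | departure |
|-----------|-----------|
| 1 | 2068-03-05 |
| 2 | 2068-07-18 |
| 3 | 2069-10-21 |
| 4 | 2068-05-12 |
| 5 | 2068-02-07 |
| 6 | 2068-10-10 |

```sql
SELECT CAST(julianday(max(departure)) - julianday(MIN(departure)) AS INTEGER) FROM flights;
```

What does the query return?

MIN = 2068-02-07, MAX = 2069-10-21.
22 days remain in February 2068 after the 7th (29 − 7).
Full months from March 2068 through September 2069 contribute their day counts.
Then 21 days into October 2069.
Total: 22 + 31 + 30 + 31 + 30 + 31 + 31 + 30 + 31 + 30 + 31 + 31 + 28 + 31 + 30 + 31 + 30 + 31 + 31 + 30 + 21 = 622.

622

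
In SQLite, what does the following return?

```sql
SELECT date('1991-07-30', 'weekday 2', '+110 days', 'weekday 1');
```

1991-11-18

`weekday 2` advances to the next Tuesday; 1991-07-30 is already a Tuesday, so it stays at 1991-07-30.
Applying '+110 days' to 1991-07-30: counting 110 days forward gives 1991-11-17.
`weekday 1` advances to the next Monday; 1991-11-17 is a Sunday, so it moves forward to 1991-11-18.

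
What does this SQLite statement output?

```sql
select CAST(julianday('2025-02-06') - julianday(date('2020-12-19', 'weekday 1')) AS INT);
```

1508

`weekday 1` advances to the next Monday; 2020-12-19 is a Saturday, so it moves forward to 2020-12-21.
10 days remain in December 2020 after the 21st (31 − 21).
Full months from January 2021 through January 2025 contribute their day counts.
Then 6 days into February 2025.
Total: 10 + 31 + 28 + 31 + 30 + 31 + 30 + 31 + 31 + 30 + 31 + 30 + 31 + 31 + 28 + 31 + 30 + 31 + 30 + 31 + 31 + 30 + 31 + 30 + 31 + 31 + 28 + 31 + 30 + 31 + 30 + 31 + 31 + 30 + 31 + 30 + 31 + 31 + 29 + 31 + 30 + 31 + 30 + 31 + 31 + 30 + 31 + 30 + 31 + 31 + 6 = 1508.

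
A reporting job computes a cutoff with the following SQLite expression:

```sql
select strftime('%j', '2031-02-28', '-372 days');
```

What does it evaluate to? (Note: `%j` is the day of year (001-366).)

First apply '-372 days': 2031-02-28 → 2030-02-21.
Day-of-year for 2030-02-21: days since 2030-01-01 inclusive = 52, zero-padded to 052.

052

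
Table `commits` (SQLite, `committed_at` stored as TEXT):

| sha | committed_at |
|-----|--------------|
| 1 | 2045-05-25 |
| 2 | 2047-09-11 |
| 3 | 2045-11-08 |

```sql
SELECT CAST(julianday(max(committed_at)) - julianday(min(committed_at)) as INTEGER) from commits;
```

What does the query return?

MIN = 2045-05-25, MAX = 2047-09-11.
6 days remain in May 2045 after the 25th (31 − 25).
Full months from June 2045 through August 2047 contribute their day counts.
Then 11 days into September 2047.
Total: 6 + 30 + 31 + 31 + 30 + 31 + 30 + 31 + 31 + 28 + 31 + 30 + 31 + 30 + 31 + 31 + 30 + 31 + 30 + 31 + 31 + 28 + 31 + 30 + 31 + 30 + 31 + 31 + 11 = 839.

839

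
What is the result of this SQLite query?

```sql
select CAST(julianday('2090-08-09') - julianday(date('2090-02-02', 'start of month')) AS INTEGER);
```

189

`start of month` rewinds 2090-02-02 to 2090-02-01.
27 days remain in February 2090 after the 1st (28 − 1).
March 2090: 31 days.
April 2090: 30 days.
May 2090: 31 days.
June 2090: 30 days.
July 2090: 31 days.
Then 9 days into August 2090.
Total: 27 + 31 + 30 + 31 + 30 + 31 + 9 = 189.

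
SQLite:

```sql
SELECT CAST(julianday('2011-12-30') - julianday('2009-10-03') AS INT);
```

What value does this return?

818

28 days remain in October 2009 after the 3rd (31 − 3).
Full months from November 2009 through November 2011 contribute their day counts.
Then 30 days into December 2011.
Total: 28 + 30 + 31 + 31 + 28 + 31 + 30 + 31 + 30 + 31 + 31 + 30 + 31 + 30 + 31 + 31 + 28 + 31 + 30 + 31 + 30 + 31 + 31 + 30 + 31 + 30 + 30 = 818.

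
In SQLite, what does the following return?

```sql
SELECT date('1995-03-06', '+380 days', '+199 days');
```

Applying '+380 days' to 1995-03-06: counting 380 days forward gives 1996-03-20.
Applying '+199 days' to 1996-03-20: counting 199 days forward gives 1996-10-05.

1996-10-05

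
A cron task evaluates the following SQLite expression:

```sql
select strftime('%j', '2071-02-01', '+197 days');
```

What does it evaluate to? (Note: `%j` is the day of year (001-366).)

229

First apply '+197 days': 2071-02-01 → 2071-08-17.
Day-of-year for 2071-08-17: days since 2071-01-01 inclusive = 229, zero-padded to 229.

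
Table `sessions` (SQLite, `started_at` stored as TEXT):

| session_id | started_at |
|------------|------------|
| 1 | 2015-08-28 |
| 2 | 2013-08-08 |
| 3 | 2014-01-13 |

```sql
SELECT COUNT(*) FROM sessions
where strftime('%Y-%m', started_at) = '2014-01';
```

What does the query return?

1

Rows with year-month 2014-01: 2014-01-13 → 1.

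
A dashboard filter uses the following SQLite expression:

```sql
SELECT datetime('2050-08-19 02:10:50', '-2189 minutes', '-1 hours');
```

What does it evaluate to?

2189 minutes = 36h 29m; -2189 minutes from 2050-08-19 02:10:50 is 2050-08-17 13:41:50 (crosses midnight).
-1 hours from 2050-08-17 13:41:50 is 2050-08-17 12:41:50.

2050-08-17 12:41:50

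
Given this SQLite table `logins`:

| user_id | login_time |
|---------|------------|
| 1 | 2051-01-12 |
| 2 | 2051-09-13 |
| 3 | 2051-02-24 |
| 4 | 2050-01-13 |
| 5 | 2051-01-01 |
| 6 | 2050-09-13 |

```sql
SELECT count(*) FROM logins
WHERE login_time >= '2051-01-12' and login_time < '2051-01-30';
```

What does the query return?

Rows in [2051-01-12, 2051-01-30): 2051-01-12 → 1 row.

1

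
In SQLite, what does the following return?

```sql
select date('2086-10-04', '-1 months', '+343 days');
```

Adding -1 month to 2086-10-04 gives 2086-09-04.
Applying '+343 days' to 2086-09-04: counting 343 days forward gives 2087-08-13.

2087-08-13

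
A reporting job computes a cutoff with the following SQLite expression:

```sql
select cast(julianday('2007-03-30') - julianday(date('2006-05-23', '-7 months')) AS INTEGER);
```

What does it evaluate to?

Adding -7 months to 2006-05-23 gives 2005-10-23.
8 days remain in October 2005 after the 23rd (31 − 23).
Full months from November 2005 through February 2007 contribute their day counts.
Then 30 days into March 2007.
Total: 8 + 30 + 31 + 31 + 28 + 31 + 30 + 31 + 30 + 31 + 31 + 30 + 31 + 30 + 31 + 31 + 28 + 30 = 523.

523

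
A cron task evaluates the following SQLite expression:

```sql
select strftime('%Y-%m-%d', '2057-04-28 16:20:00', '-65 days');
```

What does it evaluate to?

First apply '-65 days': 2057-04-28 16:20:00 → 2057-02-22 16:20:00.
`%Y-%m-%d` extracts the ISO date: 2057-02-22.

2057-02-22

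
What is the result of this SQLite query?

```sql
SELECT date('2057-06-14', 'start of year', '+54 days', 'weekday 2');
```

2057-02-27

`start of year` rewinds 2057-06-14 to 2057-01-01.
Applying '+54 days' to 2057-01-01: counting 54 days forward gives 2057-02-24.
`weekday 2` advances to the next Tuesday; 2057-02-24 is a Saturday, so it moves forward to 2057-02-27.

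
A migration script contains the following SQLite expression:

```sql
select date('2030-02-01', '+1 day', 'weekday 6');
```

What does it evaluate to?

Advancing 1 more day within February lands on 2030-02-02.
`weekday 6` advances to the next Saturday; 2030-02-02 is already a Saturday, so it stays at 2030-02-02.

2030-02-02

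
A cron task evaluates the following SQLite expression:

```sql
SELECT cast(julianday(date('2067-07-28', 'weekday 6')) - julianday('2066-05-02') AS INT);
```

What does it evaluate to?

454

`weekday 6` advances to the next Saturday; 2067-07-28 is a Thursday, so it moves forward to 2067-07-30.
29 days remain in May 2066 after the 2nd (31 − 2).
Full months from June 2066 through June 2067 contribute their day counts.
Then 30 days into July 2067.
Total: 29 + 30 + 31 + 31 + 30 + 31 + 30 + 31 + 31 + 28 + 31 + 30 + 31 + 30 + 30 = 454.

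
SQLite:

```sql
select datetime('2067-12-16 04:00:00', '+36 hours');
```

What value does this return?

2067-12-17 16:00:00

+36 hours from 2067-12-16 04:00:00 is 2067-12-17 16:00:00 (crosses midnight).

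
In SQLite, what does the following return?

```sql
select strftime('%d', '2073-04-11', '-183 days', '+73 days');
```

First apply '-183 days', '+73 days': 2073-04-11 → 2072-12-22.
`%d` extracts the 2-digit day of month: 22.

22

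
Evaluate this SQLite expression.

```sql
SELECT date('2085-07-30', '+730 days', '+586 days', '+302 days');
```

2090-01-03

Applying '+730 days' to 2085-07-30: counting 730 days forward gives 2087-07-30.
Applying '+586 days' to 2087-07-30: counting 586 days forward gives 2089-03-07.
Applying '+302 days' to 2089-03-07: counting 302 days forward gives 2090-01-03.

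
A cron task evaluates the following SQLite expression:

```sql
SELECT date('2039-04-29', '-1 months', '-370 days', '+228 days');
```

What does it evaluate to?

2038-11-07

Adding -1 month to 2039-04-29 gives 2039-03-29.
Applying '-370 days' to 2039-03-29: counting 370 days back gives 2038-03-24.
Applying '+228 days' to 2038-03-24: counting 228 days forward gives 2038-11-07.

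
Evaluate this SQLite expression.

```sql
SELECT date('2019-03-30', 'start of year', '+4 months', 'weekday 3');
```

`start of year` rewinds 2019-03-30 to 2019-01-01.
Adding +4 months to 2019-01-01 gives 2019-05-01.
`weekday 3` advances to the next Wednesday; 2019-05-01 is already a Wednesday, so it stays at 2019-05-01.

2019-05-01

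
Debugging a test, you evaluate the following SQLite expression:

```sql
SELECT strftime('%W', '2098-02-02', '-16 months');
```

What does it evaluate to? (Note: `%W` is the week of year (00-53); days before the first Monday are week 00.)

40

First apply '-16 months': 2098-02-02 → 2096-10-02.
2096-10-02 is a Tuesday. SQLite's %W counts Mondays since the year started; the result is 40.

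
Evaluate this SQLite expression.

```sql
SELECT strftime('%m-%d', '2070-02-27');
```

02-27

`%m-%d` extracts the month-day: 02-27.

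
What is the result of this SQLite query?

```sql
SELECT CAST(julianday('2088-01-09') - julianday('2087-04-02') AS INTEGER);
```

282

28 days remain in April 2087 after the 2nd (30 − 2).
Full months from May 2087 through December 2087 contribute their day counts.
Then 9 days into January 2088.
Total: 28 + 31 + 30 + 31 + 31 + 30 + 31 + 30 + 31 + 9 = 282.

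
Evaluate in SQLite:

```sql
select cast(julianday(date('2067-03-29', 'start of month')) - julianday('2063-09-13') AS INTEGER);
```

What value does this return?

`start of month` rewinds 2067-03-29 to 2067-03-01.
17 days remain in September 2063 after the 13th (30 − 13).
Full months from October 2063 through February 2067 contribute their day counts.
Then 1 day into March 2067.
Total: 17 + 31 + 30 + 31 + 31 + 29 + 31 + 30 + 31 + 30 + 31 + 31 + 30 + 31 + 30 + 31 + 31 + 28 + 31 + 30 + 31 + 30 + 31 + 31 + 30 + 31 + 30 + 31 + 31 + 28 + 31 + 30 + 31 + 30 + 31 + 31 + 30 + 31 + 30 + 31 + 31 + 28 + 1 = 1265.

1265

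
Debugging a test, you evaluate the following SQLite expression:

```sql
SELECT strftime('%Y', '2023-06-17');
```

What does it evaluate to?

2023

`%Y` extracts the 4-digit year: 2023.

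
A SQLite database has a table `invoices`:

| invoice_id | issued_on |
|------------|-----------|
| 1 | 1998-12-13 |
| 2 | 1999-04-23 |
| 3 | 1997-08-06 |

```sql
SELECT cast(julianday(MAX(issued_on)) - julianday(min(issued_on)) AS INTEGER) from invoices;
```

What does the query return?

MIN = 1997-08-06, MAX = 1999-04-23.
25 days remain in August 1997 after the 6th (31 − 6).
Full months from September 1997 through March 1999 contribute their day counts.
Then 23 days into April 1999.
Total: 25 + 30 + 31 + 30 + 31 + 31 + 28 + 31 + 30 + 31 + 30 + 31 + 31 + 30 + 31 + 30 + 31 + 31 + 28 + 31 + 23 = 625.

625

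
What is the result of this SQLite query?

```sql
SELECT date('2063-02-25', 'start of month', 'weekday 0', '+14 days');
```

`start of month` rewinds 2063-02-25 to 2063-02-01.
`weekday 0` advances to the next Sunday; 2063-02-01 is a Thursday, so it moves forward to 2063-02-04.
Advancing 14 more days within February lands on 2063-02-18.

2063-02-18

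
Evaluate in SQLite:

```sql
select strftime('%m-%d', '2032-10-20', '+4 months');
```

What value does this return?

First apply '+4 months': 2032-10-20 → 2033-02-20.
`%m-%d` extracts the month-day: 02-20.

02-20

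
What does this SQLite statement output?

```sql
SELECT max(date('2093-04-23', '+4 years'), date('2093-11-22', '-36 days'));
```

date('2093-04-23', '+4 years') → 2097-04-23.
date('2093-11-22', '-36 days') → 2093-10-17.
Later of the two is 2097-04-23.

2097-04-23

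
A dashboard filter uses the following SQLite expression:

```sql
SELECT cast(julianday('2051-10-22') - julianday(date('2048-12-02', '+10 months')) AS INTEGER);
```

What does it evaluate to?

750

Adding +10 months to 2048-12-02 gives 2049-10-02.
29 days remain in October 2049 after the 2nd (31 − 2).
Full months from November 2049 through September 2051 contribute their day counts.
Then 22 days into October 2051.
Total: 29 + 30 + 31 + 31 + 28 + 31 + 30 + 31 + 30 + 31 + 31 + 30 + 31 + 30 + 31 + 31 + 28 + 31 + 30 + 31 + 30 + 31 + 31 + 30 + 22 = 750.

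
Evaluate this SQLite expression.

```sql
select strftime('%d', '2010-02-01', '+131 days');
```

12

First apply '+131 days': 2010-02-01 → 2010-06-12.
`%d` extracts the 2-digit day of month: 12.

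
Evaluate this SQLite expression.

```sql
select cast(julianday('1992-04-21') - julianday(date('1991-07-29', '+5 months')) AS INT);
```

Adding +5 months to 1991-07-29 gives 1991-12-29.
2 days remain in December 1991 after the 29th (31 − 29).
January 1992: 31 days.
February 1992: 29 days (leap year).
March 1992: 31 days.
Then 21 days into April 1992.
Total: 2 + 31 + 29 + 31 + 21 = 114.

114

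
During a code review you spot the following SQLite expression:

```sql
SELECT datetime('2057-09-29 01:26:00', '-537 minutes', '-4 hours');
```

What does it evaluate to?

2057-09-28 12:29:00

537 minutes = 8h 57m; -537 minutes from 2057-09-29 01:26:00 is 2057-09-28 16:29:00 (crosses midnight).
-4 hours from 2057-09-28 16:29:00 is 2057-09-28 12:29:00.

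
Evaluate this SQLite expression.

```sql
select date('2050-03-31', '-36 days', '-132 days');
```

2049-10-14

Going back 31 days from 2050-03-31 reaches 2050-02-28 (last day of February, 28 days).
Going back 5 days within February lands on 2050-02-23.
Applying '-132 days' to 2050-02-23: counting 132 days back gives 2049-10-14.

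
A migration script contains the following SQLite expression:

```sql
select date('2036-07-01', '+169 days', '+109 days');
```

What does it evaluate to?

2037-04-05

Applying '+169 days' to 2036-07-01: counting 169 days forward gives 2036-12-17.
Applying '+109 days' to 2036-12-17: counting 109 days forward gives 2037-04-05.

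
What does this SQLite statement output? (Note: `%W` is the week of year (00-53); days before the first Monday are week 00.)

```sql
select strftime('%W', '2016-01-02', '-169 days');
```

28

First apply '-169 days': 2016-01-02 → 2015-07-17.
2015-07-17 is a Friday. SQLite's %W counts Mondays since the year started; the result is 28.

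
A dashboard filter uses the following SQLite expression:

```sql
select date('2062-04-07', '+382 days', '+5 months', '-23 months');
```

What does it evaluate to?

2061-10-24

Applying '+382 days' to 2062-04-07: counting 382 days forward gives 2063-04-24.
Adding +5 months to 2063-04-24 gives 2063-09-24.
Adding -23 months to 2063-09-24 gives 2061-10-24.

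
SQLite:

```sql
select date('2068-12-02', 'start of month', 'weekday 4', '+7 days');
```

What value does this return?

2068-12-13

`start of month` rewinds 2068-12-02 to 2068-12-01.
`weekday 4` advances to the next Thursday; 2068-12-01 is a Saturday, so it moves forward to 2068-12-06.
Advancing 7 more days within December lands on 2068-12-13.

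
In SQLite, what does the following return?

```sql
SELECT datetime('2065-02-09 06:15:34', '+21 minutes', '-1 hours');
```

2065-02-09 05:36:34

+21 minutes from 2065-02-09 06:15:34 is 2065-02-09 06:36:34.
-1 hours from 2065-02-09 06:36:34 is 2065-02-09 05:36:34.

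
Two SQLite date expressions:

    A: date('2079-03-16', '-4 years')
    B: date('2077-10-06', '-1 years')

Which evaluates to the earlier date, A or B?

A = 2075-03-16.
B = 2076-10-06.
A is earlier.

A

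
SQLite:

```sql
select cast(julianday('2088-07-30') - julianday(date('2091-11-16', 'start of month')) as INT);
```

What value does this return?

`start of month` rewinds 2091-11-16 to 2091-11-01.
1 day remains in July 2088 after the 30th (31 − 30).
Full months from August 2088 through October 2091 contribute their day counts.
Then 1 day into November 2091.
Total: 1 + 31 + 30 + 31 + 30 + 31 + 31 + 28 + 31 + 30 + 31 + 30 + 31 + 31 + 30 + 31 + 30 + 31 + 31 + 28 + 31 + 30 + 31 + 30 + 31 + 31 + 30 + 31 + 30 + 31 + 31 + 28 + 31 + 30 + 31 + 30 + 31 + 31 + 30 + 31 + 1 = 1189.
The subtraction is earlier − later, so the result is −1189 → -1189.

-1189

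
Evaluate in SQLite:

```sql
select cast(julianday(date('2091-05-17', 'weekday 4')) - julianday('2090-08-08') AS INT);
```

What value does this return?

`weekday 4` advances to the next Thursday; 2091-05-17 is already a Thursday, so it stays at 2091-05-17.
23 days remain in August 2090 after the 8th (31 − 8).
Full months from September 2090 through April 2091 contribute their day counts.
Then 17 days into May 2091.
Total: 23 + 30 + 31 + 30 + 31 + 31 + 28 + 31 + 30 + 17 = 282.

282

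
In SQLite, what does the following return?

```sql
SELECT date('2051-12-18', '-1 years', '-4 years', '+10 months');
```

2047-10-18

Adding -1 year to 2051-12-18 gives 2050-12-18.
Adding -4 years to 2050-12-18 gives 2046-12-18.
Adding +10 months to 2046-12-18 gives 2047-10-18.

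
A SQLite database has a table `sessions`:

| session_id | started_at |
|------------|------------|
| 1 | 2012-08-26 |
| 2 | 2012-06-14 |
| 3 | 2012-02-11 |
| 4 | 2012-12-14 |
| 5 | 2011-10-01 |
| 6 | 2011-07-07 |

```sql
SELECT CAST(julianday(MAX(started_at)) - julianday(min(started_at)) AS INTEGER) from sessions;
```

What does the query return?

526

MIN = 2011-07-07, MAX = 2012-12-14.
24 days remain in July 2011 after the 7th (31 − 7).
Full months from August 2011 through November 2012 contribute their day counts.
Then 14 days into December 2012.
Total: 24 + 31 + 30 + 31 + 30 + 31 + 31 + 29 + 31 + 30 + 31 + 30 + 31 + 31 + 30 + 31 + 30 + 14 = 526.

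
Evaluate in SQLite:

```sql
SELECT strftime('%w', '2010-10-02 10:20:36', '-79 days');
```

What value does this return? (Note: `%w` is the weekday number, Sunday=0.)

First apply '-79 days': 2010-10-02 10:20:36 → 2010-07-15 10:20:36.
2010-07-15 is a Thursday; with Sunday=0 that is 4.

4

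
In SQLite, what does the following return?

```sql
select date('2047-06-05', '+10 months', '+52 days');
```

Adding +10 months to 2047-06-05 gives 2048-04-05.
Applying '+52 days' to 2048-04-05: counting 52 days forward gives 2048-05-27.

2048-05-27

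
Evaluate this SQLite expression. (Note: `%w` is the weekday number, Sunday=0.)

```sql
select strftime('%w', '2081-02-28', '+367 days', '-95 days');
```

4

First apply '+367 days', '-95 days': 2081-02-28 → 2081-11-27.
2081-11-27 is a Thursday; with Sunday=0 that is 4.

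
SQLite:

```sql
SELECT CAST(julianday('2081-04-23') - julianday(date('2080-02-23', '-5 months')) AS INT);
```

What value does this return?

578

Adding -5 months to 2080-02-23 gives 2079-09-23.
7 days remain in September 2079 after the 23rd (30 − 23).
Full months from October 2079 through March 2081 contribute their day counts.
Then 23 days into April 2081.
Total: 7 + 31 + 30 + 31 + 31 + 29 + 31 + 30 + 31 + 30 + 31 + 31 + 30 + 31 + 30 + 31 + 31 + 28 + 31 + 23 = 578.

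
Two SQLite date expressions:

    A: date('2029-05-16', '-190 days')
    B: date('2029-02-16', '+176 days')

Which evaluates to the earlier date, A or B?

A

A = 2028-11-07.
B = 2029-08-11.
A is earlier.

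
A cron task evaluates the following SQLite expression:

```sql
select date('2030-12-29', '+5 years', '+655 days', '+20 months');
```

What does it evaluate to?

Adding +5 years to 2030-12-29 gives 2035-12-29.
Applying '+655 days' to 2035-12-29: counting 655 days forward gives 2037-10-14.
Adding +20 months to 2037-10-14 gives 2039-06-14.

2039-06-14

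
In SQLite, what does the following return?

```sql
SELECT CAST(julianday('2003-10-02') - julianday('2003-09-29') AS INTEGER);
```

1 day remains in September 2003 after the 29th (30 − 29).
Then 2 days into October 2003.
Total: 1 + 2 = 3.

3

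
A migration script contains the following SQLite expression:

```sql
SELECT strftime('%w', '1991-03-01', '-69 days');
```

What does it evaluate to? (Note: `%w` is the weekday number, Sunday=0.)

6

First apply '-69 days': 1991-03-01 → 1990-12-22.
1990-12-22 is a Saturday; with Sunday=0 that is 6.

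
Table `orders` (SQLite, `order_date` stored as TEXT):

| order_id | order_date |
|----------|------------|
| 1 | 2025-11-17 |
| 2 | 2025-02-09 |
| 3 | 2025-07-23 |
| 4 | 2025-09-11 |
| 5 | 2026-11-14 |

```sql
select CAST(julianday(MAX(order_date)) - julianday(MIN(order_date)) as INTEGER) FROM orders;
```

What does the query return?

MIN = 2025-02-09, MAX = 2026-11-14.
19 days remain in February 2025 after the 9th (28 − 9).
Full months from March 2025 through October 2026 contribute their day counts.
Then 14 days into November 2026.
Total: 19 + 31 + 30 + 31 + 30 + 31 + 31 + 30 + 31 + 30 + 31 + 31 + 28 + 31 + 30 + 31 + 30 + 31 + 31 + 30 + 31 + 14 = 643.

643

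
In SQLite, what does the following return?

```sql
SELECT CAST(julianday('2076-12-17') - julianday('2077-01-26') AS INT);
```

14 days remain in December 2076 after the 17th (31 − 17).
Then 26 days into January 2077.
Total: 14 + 26 = 40.
The subtraction is earlier − later, so the result is −40 → -40.

-40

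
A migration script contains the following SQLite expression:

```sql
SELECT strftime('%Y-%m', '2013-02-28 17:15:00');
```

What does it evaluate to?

2013-02

`%Y-%m` extracts the year-month: 2013-02.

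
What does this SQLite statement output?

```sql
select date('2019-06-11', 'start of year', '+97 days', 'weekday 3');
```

2019-04-10

`start of year` rewinds 2019-06-11 to 2019-01-01.
Applying '+97 days' to 2019-01-01: counting 97 days forward gives 2019-04-08.
`weekday 3` advances to the next Wednesday; 2019-04-08 is a Monday, so it moves forward to 2019-04-10.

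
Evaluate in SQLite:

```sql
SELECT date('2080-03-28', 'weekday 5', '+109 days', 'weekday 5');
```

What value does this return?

2080-07-19

`weekday 5` advances to the next Friday; 2080-03-28 is a Thursday, so it moves forward to 2080-03-29.
Applying '+109 days' to 2080-03-29: counting 109 days forward gives 2080-07-16.
`weekday 5` advances to the next Friday; 2080-07-16 is a Tuesday, so it moves forward to 2080-07-19.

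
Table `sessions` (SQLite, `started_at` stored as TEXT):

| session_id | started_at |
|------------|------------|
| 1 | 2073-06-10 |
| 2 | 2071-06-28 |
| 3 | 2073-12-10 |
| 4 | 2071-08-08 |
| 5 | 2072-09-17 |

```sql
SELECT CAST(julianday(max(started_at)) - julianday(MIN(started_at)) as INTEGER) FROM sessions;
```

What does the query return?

896

MIN = 2071-06-28, MAX = 2073-12-10.
2 days remain in June 2071 after the 28th (30 − 28).
Full months from July 2071 through November 2073 contribute their day counts.
Then 10 days into December 2073.
Total: 2 + 31 + 31 + 30 + 31 + 30 + 31 + 31 + 29 + 31 + 30 + 31 + 30 + 31 + 31 + 30 + 31 + 30 + 31 + 31 + 28 + 31 + 30 + 31 + 30 + 31 + 31 + 30 + 31 + 30 + 10 = 896.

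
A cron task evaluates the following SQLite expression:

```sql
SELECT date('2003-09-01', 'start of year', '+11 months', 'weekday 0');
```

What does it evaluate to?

`start of year` rewinds 2003-09-01 to 2003-01-01.
Adding +11 months to 2003-01-01 gives 2003-12-01.
`weekday 0` advances to the next Sunday; 2003-12-01 is a Monday, so it moves forward to 2003-12-07.

2003-12-07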